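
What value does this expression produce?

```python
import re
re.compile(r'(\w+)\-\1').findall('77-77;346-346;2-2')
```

['77', '346', '2']

The backreference `\1` re-matches whatever the first group consumed, character for character.
Walking the string: at [0:5] match '77-77', group 1 = '77'; at [6:13] match '346-346', group 1 = '346'; at [14:17] match '2-2', group 1 = '2'.
Because there's exactly one group, `findall` drops the full match and keeps group 1 from each hit.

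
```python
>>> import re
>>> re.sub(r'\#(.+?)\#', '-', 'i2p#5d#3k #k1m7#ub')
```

Matches: at [3:7] → '#5d#'; at [10:16] → '#k1m7#'.
Each match is replaced by '-'.

'i2p-3k -ub'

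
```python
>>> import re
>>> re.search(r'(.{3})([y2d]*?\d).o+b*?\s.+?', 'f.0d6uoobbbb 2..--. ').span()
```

With the lazy modifier that quantifier settles for the fewest repetitions that let the rest of the pattern succeed (the atoms after it are unaffected and can still be greedy).
The match spans [0:14] → 'f.0d6uoobbbb 2'.

(0, 14)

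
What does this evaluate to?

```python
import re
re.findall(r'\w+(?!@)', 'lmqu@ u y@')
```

`(?!…)`/`(?<!…)` only lets a position through if the neighbouring text does NOT match; no characters are consumed.
Scanning left to right: at [0:3] → 'lmq'; at [6:7] → 'u'.
`findall` yields the raw match text (2 of them) because the pattern has no groups.

['lmq', 'u']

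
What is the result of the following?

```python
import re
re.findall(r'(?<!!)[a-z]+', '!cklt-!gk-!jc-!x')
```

['klt', 'k', 'c']

A negative assertion filters positions out without eating any characters.
Scanning left to right: at [2:5] → 'klt'; at [8:9] → 'k'; at [12:13] → 'c'.
Since nothing is captured, `findall` lists the 3 matched substrings directly.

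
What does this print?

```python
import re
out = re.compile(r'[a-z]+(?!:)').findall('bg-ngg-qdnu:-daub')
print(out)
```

['bg', 'ngg', 'qdn', 'daub']

The negative lookahead/lookbehind blocks any match where the forbidden context is present.
Walking the string: at [0:2] → 'bg'; at [3:6] → 'ngg'; at [7:10] → 'qdn'; at [13:17] → 'daub'.
Since nothing is captured, `findall` lists the 4 matched substrings directly.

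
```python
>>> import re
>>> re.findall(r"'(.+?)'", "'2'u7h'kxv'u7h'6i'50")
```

['2', 'kxv', '6i']

A non-greedy quantifier consumes as few characters as it can — just enough that the remainder of the pattern still matches from where it stops; whatever follows it matches normally.
Scanning left to right: at [0:3] match "'2'", group 1 = '2'; at [6:11] match "'kxv'", group 1 = 'kxv'; at [14:18] match "'6i'", group 1 = '6i'.
With a single group, `findall` returns only what that group captured — 3 items.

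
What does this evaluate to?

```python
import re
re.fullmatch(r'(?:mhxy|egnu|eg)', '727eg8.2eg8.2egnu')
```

None

`re.fullmatch` requires the pattern to consume the entire string.
Here there's no way to consume every character, so the call returns None.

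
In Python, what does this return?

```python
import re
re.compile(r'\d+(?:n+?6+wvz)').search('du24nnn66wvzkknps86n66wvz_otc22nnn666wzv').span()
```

(2, 12)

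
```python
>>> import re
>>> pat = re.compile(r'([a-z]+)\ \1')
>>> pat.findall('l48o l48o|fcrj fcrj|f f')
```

A backreference is literal: `\1` must see the identical characters the first group matched.
Matches: at [10:19] match 'fcrj fcrj', group 1 = 'fcrj'; at [20:23] match 'f f', group 1 = 'f'.
`findall` collects group 1 from each match (2 total).

['fcrj', 'f']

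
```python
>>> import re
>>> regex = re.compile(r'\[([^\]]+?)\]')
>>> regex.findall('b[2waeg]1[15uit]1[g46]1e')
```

Walking the string: at [1:8] match '[2waeg]', group 1 = '2waeg'; at [9:16] match '[15uit]', group 1 = '15uit'; at [17:22] match '[g46]', group 1 = 'g46'.
One capturing group, so `findall` returns just the captured substring from each match — 3 in all.

['2waeg', '15uit', 'g46']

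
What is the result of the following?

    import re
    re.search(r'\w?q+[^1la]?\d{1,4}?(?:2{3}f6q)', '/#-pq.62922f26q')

None

This matches optionally a word character, then one or more of a literal 'q'; then optionally any character except [1la], then 1 to 4 of a digit (lazy); then exactly 3 of the literal '2', then the literal 'f6q' (non-capturing group).
`search` walks the string left to right and returns the first match it finds.
Here the pattern never matches, so the call returns None.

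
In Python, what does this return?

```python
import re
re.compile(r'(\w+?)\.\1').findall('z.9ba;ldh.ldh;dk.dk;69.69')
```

A backreference is literal: `\1` must see the identical characters the first group matched.
Scanning left to right: at [6:13] match 'ldh.ldh', group 1 = 'ldh'; at [14:19] match 'dk.dk', group 1 = 'dk'; at [20:25] match '69.69', group 1 = '69'.
One capturing group, so `findall` returns just the captured substring from each match — 3 in all.

['ldh', 'dk', '69']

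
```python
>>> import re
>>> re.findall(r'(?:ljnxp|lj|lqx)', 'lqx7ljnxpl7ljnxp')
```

['lqx', 'ljnxp', 'ljnxp']

Alternation tries branches left to right and keeps the first one that lets the overall match succeed at that position.
Walking the string: at [0:3] → 'lqx'; at [4:9] → 'ljnxp'; at [11:16] → 'ljnxp'.
Since nothing is captured, `findall` lists the 3 matched substrings directly.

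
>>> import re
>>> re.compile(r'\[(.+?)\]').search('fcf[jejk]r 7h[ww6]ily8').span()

A non-greedy quantifier consumes as few characters as it can — just enough that the remainder of the pattern still matches from where it stops; whatever follows it matches normally.
Unlike `match`, `search` isn't anchored — it looks for the pattern anywhere in the string.
The match spans [3:9] → '[jejk]'.
Captured: group 1 = 'jejk'.

(3, 9)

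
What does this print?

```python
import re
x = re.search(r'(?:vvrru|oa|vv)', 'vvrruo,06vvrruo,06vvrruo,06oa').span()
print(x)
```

(0, 5)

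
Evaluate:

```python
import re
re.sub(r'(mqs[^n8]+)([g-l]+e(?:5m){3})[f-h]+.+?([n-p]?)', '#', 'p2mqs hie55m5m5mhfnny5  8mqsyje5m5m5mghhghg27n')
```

'p2mqs hie55m5m5mhfnny5  8#7n'

Lazy quantifiers expand one character at a time until the remainder of the pattern can match.
Every occurrence is swapped for '#'.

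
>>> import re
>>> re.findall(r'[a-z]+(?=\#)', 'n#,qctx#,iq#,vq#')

['n', 'qctx', 'iq', 'vq']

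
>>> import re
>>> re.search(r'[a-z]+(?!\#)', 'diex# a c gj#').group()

Because the assertion is negative and zero-width, positions next to the forbidden text are skipped.
Unlike `match`, `search` isn't anchored — it looks for the pattern anywhere in the string.
The match spans [0:3] → 'die'.

'die'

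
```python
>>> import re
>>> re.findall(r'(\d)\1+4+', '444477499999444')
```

`\1` is not a pattern — it's the concrete string captured by group 1, re-applied verbatim.
Matches: at [0:4] match '4444', group 1 = '4'; at [4:7] match '774', group 1 = '7'; at [7:15] match '99999444', group 1 = '9'.
Because there's exactly one group, `findall` drops the full match and keeps group 1 from each hit.

['4', '7', '9']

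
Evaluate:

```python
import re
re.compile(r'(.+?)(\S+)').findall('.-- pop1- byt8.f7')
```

Pattern: one or more of any character (lazy) (captured); then one or more of a non-whitespace character (captured).
With the lazy modifier that quantifier settles for the fewest repetitions that let the rest of the pattern succeed (the atoms after it are unaffected and can still be greedy).
Scanning left to right: at [0:3] match '.--', groups = ('.', '--'); at [3:9] match ' pop1-', groups = (' ', 'pop1-'); at [9:17] match ' byt8.f7', groups = (' ', 'byt8.f7').
Multiple groups make `findall` return tuples — one 2-tuple for each match.

[('.', '--'), (' ', 'pop1-'), (' ', 'byt8.f7')]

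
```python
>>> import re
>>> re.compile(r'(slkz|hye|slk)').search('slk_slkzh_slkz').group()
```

'slk'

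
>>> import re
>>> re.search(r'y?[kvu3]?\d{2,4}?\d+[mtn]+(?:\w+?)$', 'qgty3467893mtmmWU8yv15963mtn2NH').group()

The pattern matches optionally the literal 'y', then optionally one of [kvu3]; then 2 to 4 of a digit (lazy), then one or more of a digit, then one or more of one of [mtn]; then one or more of a word character (lazy) (non-capturing group); then anchored at the end.
`re.search` tries every starting position until one works.
The match spans [3:31] → 'y3467893mtmmWU8yv15963mtn2NH'.

'y3467893mtmmWU8yv15963mtn2NH'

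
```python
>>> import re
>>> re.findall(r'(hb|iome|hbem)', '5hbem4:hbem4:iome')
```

['hb', 'hb', 'iome']

Alternation tries branches left to right and keeps the first one that lets the overall match succeed at that position.
Scanning left to right: at [1:3] match 'hb', group 1 = 'hb'; at [7:9] match 'hb', group 1 = 'hb'; at [13:17] match 'iome', group 1 = 'iome'.
`findall` collects group 1 from each match (3 total).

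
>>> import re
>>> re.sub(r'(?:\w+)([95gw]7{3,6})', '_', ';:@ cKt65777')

';:@ _'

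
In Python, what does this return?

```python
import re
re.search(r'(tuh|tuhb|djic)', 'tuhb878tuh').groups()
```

('tuh',)

Branches in `(...|...)` are attempted left-to-right; the first branch that allows the whole pattern to succeed is taken.
`re.search` scans for the first position where the pattern succeeds.
The match spans [0:3] → 'tuh'.
Captured: group 1 = 'tuh'.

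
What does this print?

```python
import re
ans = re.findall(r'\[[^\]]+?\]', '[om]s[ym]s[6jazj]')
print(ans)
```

['[om]', '[ym]', '[6jazj]']

Scanning left to right: at [0:4] → '[om]'; at [5:9] → '[ym]'; at [10:17] → '[6jazj]'.
No capturing groups, so `findall` returns the 3 full match strings.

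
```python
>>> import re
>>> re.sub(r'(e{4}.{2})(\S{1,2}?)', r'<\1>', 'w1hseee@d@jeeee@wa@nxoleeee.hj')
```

'w1hseee@d@j<eeee@w>@nxol<eeee.h>'

Pattern: exactly 4 of a literal 'e', then exactly 2 of any character (captured); then 1 to 2 of a non-whitespace character (lazy) (captured).
Because the quantifier is non-greedy, it stops expanding at the earliest point where the rest of the pattern can succeed.
Matches: at [11:18] → 'eeee@wa'; at [23:30] → 'eeee.hj'.
`\1` in the replacement pulls in group 1's text for each match.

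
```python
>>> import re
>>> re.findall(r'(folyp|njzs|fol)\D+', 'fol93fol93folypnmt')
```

Alternation tries branches left to right and keeps the first one that lets the overall match succeed at that position.
Matches: at [10:18] match 'folypnmt', group 1 = 'folyp'.
Because there's exactly one group, `findall` drops the full match and keeps group 1 from the one hit.

['folyp']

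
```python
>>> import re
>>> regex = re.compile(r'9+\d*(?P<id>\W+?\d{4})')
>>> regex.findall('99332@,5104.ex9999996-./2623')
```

`findall` collects group 1 from each match (2 total).

['@,5104', '-./2623']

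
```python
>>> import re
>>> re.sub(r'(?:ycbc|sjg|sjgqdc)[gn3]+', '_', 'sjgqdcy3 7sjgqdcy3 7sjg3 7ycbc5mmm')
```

Matches: at [20:24] → 'sjg3'.
Each match is replaced by '_'.

'sjgqdcy3 7sjgqdcy3 7_ 7ycbc5mmm'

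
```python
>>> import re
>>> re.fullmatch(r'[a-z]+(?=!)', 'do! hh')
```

None

`re.fullmatch` requires the pattern to consume the entire string.
Here the string isn't matched end-to-end, so the call returns None.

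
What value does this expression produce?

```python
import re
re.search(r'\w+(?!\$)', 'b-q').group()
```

'b'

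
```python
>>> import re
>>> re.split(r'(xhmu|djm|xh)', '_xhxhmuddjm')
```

['_', 'xh', '', 'xhmu', 'd', 'djm', '']

The regex engine tests alternatives in the order written; an earlier branch that matches wins even if a later one would match more.
`re.split` interleaves the captured-group text with the surrounding fragments.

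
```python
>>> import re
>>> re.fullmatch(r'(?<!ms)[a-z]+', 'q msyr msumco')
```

None

The negative lookahead/lookbehind blocks any match where the forbidden context is present.
For `fullmatch`, every character of the input must be accounted for by the pattern.
Here the pattern can't cover the whole string, so the call returns None.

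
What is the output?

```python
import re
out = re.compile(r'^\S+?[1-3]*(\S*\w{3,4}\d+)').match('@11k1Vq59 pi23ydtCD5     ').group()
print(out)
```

@11k1Vq59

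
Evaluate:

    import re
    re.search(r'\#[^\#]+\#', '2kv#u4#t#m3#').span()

The match spans [3:7] → '#u4#'.

(3, 7)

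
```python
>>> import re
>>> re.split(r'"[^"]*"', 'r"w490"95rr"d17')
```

['r', '95rr"d17']

Matches to split on: at [1:7] → '"w490"'.
Splitting on the pattern gives 2 pieces.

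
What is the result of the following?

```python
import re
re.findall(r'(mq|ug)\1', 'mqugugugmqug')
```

['ug']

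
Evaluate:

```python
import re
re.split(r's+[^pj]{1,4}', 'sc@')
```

['', '']

Pattern: one or more of a literal 's'; then 1 to 4 of any character except [pj].
Matches to split on: at [0:3] → 'sc@'.
Each match becomes a cut point; 2 segments remain.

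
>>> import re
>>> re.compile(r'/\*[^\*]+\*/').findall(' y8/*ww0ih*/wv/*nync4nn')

Since nothing is captured, `findall` lists the 1 matched substring directly.

['/*ww0ih*/']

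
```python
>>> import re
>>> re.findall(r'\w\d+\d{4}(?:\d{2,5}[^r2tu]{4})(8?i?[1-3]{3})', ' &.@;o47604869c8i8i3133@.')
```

['i313']

This matches a word character, then one or more of a digit; then exactly 4 of a digit; then 2 to 5 of a digit, then exactly 4 of any character except [r2tu] (non-capturing group); then optionally the literal '8', then optionally the literal 'i', then exactly 3 of a character in [1-3] (captured).
Matches: at [5:22] match 'o47604869c8i8i313', group 1 = 'i313'.
With a single group, `findall` returns only what that group captured — 1 item.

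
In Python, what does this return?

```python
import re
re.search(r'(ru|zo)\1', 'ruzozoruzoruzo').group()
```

A backreference is literal: `\1` must see the identical characters the first group matched.
`re.search` tries every starting position until one works.
The match spans [2:6] → 'zozo'.
Captured: group 1 = 'zo'.

'zozo'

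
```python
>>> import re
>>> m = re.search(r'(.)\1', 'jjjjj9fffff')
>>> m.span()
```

(0, 2)

The backreference `\1` re-matches whatever the first group consumed, character for character.
The match spans [0:2] → 'jj'.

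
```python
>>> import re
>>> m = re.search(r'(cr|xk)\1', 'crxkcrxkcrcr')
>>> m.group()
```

'crcr'

`\1` has to match the exact text group 1 already captured.
The match spans [8:12] → 'crcr'.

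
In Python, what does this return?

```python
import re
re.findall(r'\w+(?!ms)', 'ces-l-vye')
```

['ces', 'l', 'vye']

A negative assertion filters positions out without eating any characters.
Walking the string: at [0:3] → 'ces'; at [4:5] → 'l'; at [6:9] → 'vye'.
With no groups in the pattern, `findall` gives back each whole match — 3 here.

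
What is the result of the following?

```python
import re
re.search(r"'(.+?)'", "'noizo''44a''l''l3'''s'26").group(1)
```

'noizo'

The match spans [0:7] → "'noizo'".
Captured: group 1 = 'noizo'.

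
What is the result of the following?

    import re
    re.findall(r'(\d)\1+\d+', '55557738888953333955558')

After group 1 captures some text, `\1` only succeeds where that same text appears again.
Scanning left to right: at [0:23] match '55557738888953333955558', group 1 = '5'.
Because there's exactly one group, `findall` drops the full match and keeps group 1 from the one hit.

['5']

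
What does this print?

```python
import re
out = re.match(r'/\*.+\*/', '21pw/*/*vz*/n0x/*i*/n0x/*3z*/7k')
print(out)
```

`re.match` only tries the pattern at the start of the string.
Here position 0 doesn't satisfy it, so the call returns None.

None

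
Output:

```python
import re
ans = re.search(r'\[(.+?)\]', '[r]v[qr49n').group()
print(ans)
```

[r]

The match spans [0:3] → '[r]'.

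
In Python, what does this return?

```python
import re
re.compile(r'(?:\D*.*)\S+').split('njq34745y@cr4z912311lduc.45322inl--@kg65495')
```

['', '']

This matches zero or more of a non-digit, then zero or more of any character (non-capturing group); then one or more of a non-whitespace character.
Matches to split on: at [0:43] → 'njq34745y@cr4z912311lduc.45322inl--@kg65495'.
`split` removes every match and returns the 2 fragments in between.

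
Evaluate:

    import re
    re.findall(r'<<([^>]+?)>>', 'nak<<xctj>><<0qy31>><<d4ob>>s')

Because there's exactly one group, `findall` drops the full match and keeps group 1 from each hit.

['xctj', '0qy31', 'd4ob']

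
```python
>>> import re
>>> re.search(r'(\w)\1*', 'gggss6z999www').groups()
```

('g',)

The backreference `\1` re-matches whatever the first group consumed, character for character.
Unlike `match`, `search` isn't anchored — it looks for the pattern anywhere in the string.
The match spans [0:3] → 'ggg'.
Captured: group 1 = 'g'.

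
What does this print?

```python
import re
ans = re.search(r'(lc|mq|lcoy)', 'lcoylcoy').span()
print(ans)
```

(0, 2)

`|` is ordered: at each position the engine commits to the first alternative that works.
Unlike `match`, `search` isn't anchored — it looks for the pattern anywhere in the string.
The match spans [0:2] → 'lc'.
Captured: group 1 = 'lc'.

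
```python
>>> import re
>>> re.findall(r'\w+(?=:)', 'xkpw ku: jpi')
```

Because the assertion is zero-width, the text it checks is not consumed and won't appear in the result.
With no groups in the pattern, `findall` gives back each whole match — 1 here.

['ku']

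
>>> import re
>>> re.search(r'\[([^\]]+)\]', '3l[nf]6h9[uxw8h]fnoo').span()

The match spans [2:6] → '[nf]'.

(2, 6)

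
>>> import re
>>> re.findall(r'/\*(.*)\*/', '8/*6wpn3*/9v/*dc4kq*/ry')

Scanning left to right: at [1:21] match '/*6wpn3*/9v/*dc4kq*/', group 1 = '6wpn3*/9v/*dc4kq'.
`findall` collects group 1 from the one match (1 total).

['6wpn3*/9v/*dc4kq']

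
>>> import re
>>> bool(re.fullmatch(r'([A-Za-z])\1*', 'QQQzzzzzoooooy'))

A backreference is literal: `\1` must see the identical characters the first group matched.
`re.fullmatch` is like wrapping the pattern in `^…$` (in single-line mode).
Here the pattern can't cover the whole string, so the call returns None, and `bool(None)` is False.

False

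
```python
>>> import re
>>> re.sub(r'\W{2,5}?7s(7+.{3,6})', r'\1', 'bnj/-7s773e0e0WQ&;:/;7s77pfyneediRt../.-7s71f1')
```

This matches 2 to 5 of a non-word character (lazy), then the literal '7s'; then one or more of the literal '7', then 3 to 6 of any character (captured).
The replacement refers to a captured group, so each match is rewritten using its own captured text.

'bnj773e0e0WQ77pfyneediRt71f1'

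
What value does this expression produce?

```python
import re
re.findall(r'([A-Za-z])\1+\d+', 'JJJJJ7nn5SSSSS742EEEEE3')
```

['J', 'n', 'S', 'E']

After group 1 captures some text, `\1` only succeeds where that same text appears again.
Scanning left to right: at [0:6] match 'JJJJJ7', group 1 = 'J'; at [6:9] match 'nn5', group 1 = 'n'; at [9:17] match 'SSSSS742', group 1 = 'S'; at [17:23] match 'EEEEE3', group 1 = 'E'.
`findall` collects group 1 from each match (4 total).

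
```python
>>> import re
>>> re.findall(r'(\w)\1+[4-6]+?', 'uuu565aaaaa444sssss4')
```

['u', 'a', 's']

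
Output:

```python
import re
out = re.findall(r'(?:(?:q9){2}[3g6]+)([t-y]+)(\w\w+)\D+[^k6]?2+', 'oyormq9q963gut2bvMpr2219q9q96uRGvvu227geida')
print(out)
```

[('ut', '2bvMpr2219q9q96uRGvv')]

The pattern matches the literal 'q9' repeated 2 times, then one or more of one of [3g6] (non-capturing group); then one or more of a character in [t-y] (captured); then a word character, then one or more of a word character (captured); then one or more of a non-digit, then optionally any character except [k6], then one or more of a literal '2'.
Matches: at [5:37] match 'q9q963gut2bvMpr2219q9q96uRGvvu22', groups = ('ut', '2bvMpr2219q9q96uRGvv').
Multiple groups make `findall` return tuples — one 2-tuple for the one match.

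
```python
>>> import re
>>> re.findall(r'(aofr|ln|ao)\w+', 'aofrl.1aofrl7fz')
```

['aofr', 'aofr']

`|` is ordered: at each position the engine commits to the first alternative that works.
Walking the string: at [0:5] match 'aofrl', group 1 = 'aofr'; at [7:15] match 'aofrl7fz', group 1 = 'aofr'.
With a single group, `findall` returns only what that group captured — 2 items.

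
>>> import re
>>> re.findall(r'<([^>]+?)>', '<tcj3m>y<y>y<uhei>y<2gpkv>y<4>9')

Scanning left to right: at [0:7] match '<tcj3m>', group 1 = 'tcj3m'; at [8:11] match '<y>', group 1 = 'y'; at [12:18] match '<uhei>', group 1 = 'uhei'; at [19:26] match '<2gpkv>', group 1 = '2gpkv'; at [27:30] match '<4>', group 1 = '4'.
With a single group, `findall` returns only what that group captured — 5 items.

['tcj3m', 'y', 'uhei', '2gpkv', '4']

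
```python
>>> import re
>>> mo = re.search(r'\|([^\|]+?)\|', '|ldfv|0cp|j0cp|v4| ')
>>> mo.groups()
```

('ldfv',)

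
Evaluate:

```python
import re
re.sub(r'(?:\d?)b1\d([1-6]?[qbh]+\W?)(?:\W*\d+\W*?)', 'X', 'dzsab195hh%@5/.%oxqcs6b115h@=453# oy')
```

The pattern matches optionally a digit (non-capturing group); then the literal 'b1', then a digit; then optionally a character in [1-6], then one or more of one of [qbh], then optionally a non-word character (captured); then zero or more of a non-word character, then one or more of a digit, then zero or more of a non-word character (lazy) (non-capturing group).
The `?` after the quantifier makes it lazy — it takes as little as possible before letting the rest of the pattern try.
Matches: at [4:13] → 'b195hh%@5'; at [21:32] → '6b115h@=453'.
`sub` substitutes 'X' at each match site.

'dzsaX/.%oxqcsX# oy'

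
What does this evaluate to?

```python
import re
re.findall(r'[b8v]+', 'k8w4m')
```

['8']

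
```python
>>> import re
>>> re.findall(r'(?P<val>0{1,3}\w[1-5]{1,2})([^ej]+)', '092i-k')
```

[('092', 'i-k')]

This matches 1 to 3 of the literal '0', then a word character, then 1 to 2 of a character in [1-5] (captured as 'val'); then one or more of any character except [ej] (captured).
Scanning left to right: at [0:6] match '092i-k', groups = ('092', 'i-k').
2 groups means the one result is a tuple of 2 captured strings — 1 here.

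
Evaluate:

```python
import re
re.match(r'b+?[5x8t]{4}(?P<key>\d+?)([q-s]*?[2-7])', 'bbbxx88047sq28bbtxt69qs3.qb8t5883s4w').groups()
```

('0', '4')

This matches one or more of a literal 'b' (lazy), then exactly 4 of one of [5x8t]; then one or more of a digit (lazy) (captured as 'key'); then zero or more of a character in [q-s] (lazy), then a character in [2-7] (captured).
`re.match` won't scan ahead — the pattern has to work from the very first character.
The match spans [0:9] → 'bbbxx8804'.
Captured: group 1 = '0', group 2 = '4'.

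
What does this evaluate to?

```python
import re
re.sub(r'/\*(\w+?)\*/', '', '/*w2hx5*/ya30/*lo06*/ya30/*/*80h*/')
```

'ya30ya30/*'

Matches: at [0:9] → '/*w2hx5*/'; at [13:21] → '/*lo06*/'; at [27:34] → '/*80h*/'.
`sub` substitutes '' at each match site.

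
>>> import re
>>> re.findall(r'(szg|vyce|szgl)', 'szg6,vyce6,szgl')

The regex engine tests alternatives in the order written; an earlier branch that matches wins even if a later one would match more.
`findall` collects group 1 from each match (3 total).

['szg', 'vyce', 'szg']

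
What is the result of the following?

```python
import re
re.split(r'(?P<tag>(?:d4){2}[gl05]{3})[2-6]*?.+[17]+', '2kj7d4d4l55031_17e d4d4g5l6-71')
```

The pattern matches the literal 'd4' repeated 2 times, then exactly 3 of one of [gl05] (captured as 'tag'); then zero or more of a character in [2-6] (lazy), then one or more of any character, then one or more of one of [17].
Matches to split on: at [4:30] → 'd4d4l55031_17e d4d4g5l6-71'.
Because the pattern has a capturing group, `split` also inserts each captured text between the pieces.

['2kj7', 'd4d4l55', '']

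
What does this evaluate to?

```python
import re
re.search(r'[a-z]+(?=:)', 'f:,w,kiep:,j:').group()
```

'f'

The lookaround is zero-width — it requires the adjacent text to match without consuming it, so the asserted text isn't part of the match.
The match spans [0:1] → 'f'.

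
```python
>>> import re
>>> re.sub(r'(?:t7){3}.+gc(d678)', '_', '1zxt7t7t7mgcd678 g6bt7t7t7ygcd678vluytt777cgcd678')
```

'1zx_'

This matches the literal 't7' repeated 3 times, then one or more of any character, then the literal 'gc'; then the literal 'd6', then the literal '78' (captured).
Matches: at [3:49] → 't7t7t7mgcd678 g6bt7t7t7ygcd678vluytt777cgcd678'.
Every occurrence is swapped for '_'.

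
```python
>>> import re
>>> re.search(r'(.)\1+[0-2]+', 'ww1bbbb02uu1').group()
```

`\1` has to match the exact text group 1 already captured.
The match spans [0:3] → 'ww1'.

'ww1'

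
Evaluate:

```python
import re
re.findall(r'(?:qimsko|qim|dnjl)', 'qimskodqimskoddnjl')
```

['qimsko', 'qimsko', 'dnjl']

Alternation isn't longest-match — the leftmost alternative that fits at this position is chosen.
Matches: at [0:6] → 'qimsko'; at [7:13] → 'qimsko'; at [14:18] → 'dnjl'.
With no groups in the pattern, `findall` gives back each whole match — 3 here.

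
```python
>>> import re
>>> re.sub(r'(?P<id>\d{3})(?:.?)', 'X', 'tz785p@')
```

'tzX@'

This matches exactly 3 of a digit (captured as 'id'); then optionally any character (non-capturing group).
Matches: at [2:6] → '785p'.
Each match is replaced by 'X'.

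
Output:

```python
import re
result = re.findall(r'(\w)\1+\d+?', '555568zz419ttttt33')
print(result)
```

After group 1 captures some text, `\1` only succeeds where that same text appears again.
Matches: at [0:5] match '55556', group 1 = '5'; at [6:9] match 'zz4', group 1 = 'z'; at [11:17] match 'ttttt3', group 1 = 't'.
Because there's exactly one group, `findall` drops the full match and keeps group 1 from each hit.

['5', 'z', 't']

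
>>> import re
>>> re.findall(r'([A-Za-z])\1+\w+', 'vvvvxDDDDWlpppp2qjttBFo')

`\1` has to match the exact text group 1 already captured.
Scanning left to right: at [0:23] match 'vvvvxDDDDWlpppp2qjttBFo', group 1 = 'v'.
`findall` collects group 1 from the one match (1 total).

['v']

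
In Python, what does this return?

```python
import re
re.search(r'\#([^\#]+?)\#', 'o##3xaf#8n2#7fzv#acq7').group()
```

'#3xaf#'

The match spans [2:8] → '#3xaf#'.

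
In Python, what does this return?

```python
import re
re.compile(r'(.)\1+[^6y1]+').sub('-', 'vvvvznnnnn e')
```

After group 1 captures some text, `\1` only succeeds where that same text appears again.
`sub` substitutes '-' at each match site.

'-'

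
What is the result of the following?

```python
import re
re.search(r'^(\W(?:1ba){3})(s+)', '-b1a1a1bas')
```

Pattern: anchored at the start of the string; then a non-word character, then the literal '1ba' repeated 3 times (captured); then one or more of a literal 's' (captured).
`search` walks the string left to right and returns the first match it finds.
Here nothing in the string fits, so the call returns None.

None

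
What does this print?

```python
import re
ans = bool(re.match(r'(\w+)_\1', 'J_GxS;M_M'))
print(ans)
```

`re.match` only tries the pattern at the start of the string.
Here position 0 doesn't satisfy it, so the call returns None, and `bool(None)` is False.

False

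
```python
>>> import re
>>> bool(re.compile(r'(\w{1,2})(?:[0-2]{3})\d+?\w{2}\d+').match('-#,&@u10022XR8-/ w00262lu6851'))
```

False

`re.match` only tries the pattern at the start of the string.
Here position 0 doesn't satisfy it, so the call returns None, and `bool(None)` is False.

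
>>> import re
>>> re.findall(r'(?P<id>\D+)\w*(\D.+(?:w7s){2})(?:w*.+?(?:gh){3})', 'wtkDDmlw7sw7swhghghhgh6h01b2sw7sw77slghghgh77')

The pattern matches one or more of a non-digit (captured as 'id'); then zero or more of a word character; then a non-digit, then one or more of any character, then the literal 'w7s' repeated 2 times (captured); then zero or more of the literal 'w', then one or more of any character (lazy), then the literal 'gh' repeated 3 times (non-capturing group).
Scanning left to right: at [0:43] match 'wtkDDmlw7sw7swhghghhgh6h01b2sw7sw77slghghgh', groups = ('wtkDD', 'mlw7sw7s').
With 2 capturing groups, `findall` returns a 2-tuple per match.

[('wtkDD', 'mlw7sw7s')]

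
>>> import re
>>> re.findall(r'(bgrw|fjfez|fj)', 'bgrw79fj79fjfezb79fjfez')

`|` is ordered: at each position the engine commits to the first alternative that works.
Walking the string: at [0:4] match 'bgrw', group 1 = 'bgrw'; at [6:8] match 'fj', group 1 = 'fj'; at [10:15] match 'fjfez', group 1 = 'fjfez'; at [18:23] match 'fjfez', group 1 = 'fjfez'.
Because there's exactly one group, `findall` drops the full match and keeps group 1 from each hit.

['bgrw', 'fj', 'fjfez', 'fjfez']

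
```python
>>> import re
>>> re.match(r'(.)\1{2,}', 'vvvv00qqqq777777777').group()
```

`\1` has to match the exact text group 1 already captured.
`match` is anchored at position 0; if the pattern doesn't fit there, it returns None.
The match spans [0:4] → 'vvvv'.
Captured: group 1 = 'v'.

'vvvv'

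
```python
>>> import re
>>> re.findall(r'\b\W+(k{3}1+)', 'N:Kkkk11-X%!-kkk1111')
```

['kkk1111']

The pattern matches a word boundary (`\b`, zero-width); then one or more of a non-word character; then exactly 3 of a literal 'k', then one or more of the literal '1' (captured).
Walking the string: at [10:20] match '%!-kkk1111', group 1 = 'kkk1111'.
`findall` collects group 1 from the one match (1 total).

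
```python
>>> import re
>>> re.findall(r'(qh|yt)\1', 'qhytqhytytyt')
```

['yt']

`\1` has to match the exact text group 1 already captured.
Matches: at [6:10] match 'ytyt', group 1 = 'yt'.
With a single group, `findall` returns only what that group captured — 1 item.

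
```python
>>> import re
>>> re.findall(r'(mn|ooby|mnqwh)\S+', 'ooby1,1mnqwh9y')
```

['ooby']

`findall` collects group 1 from the one match (1 total).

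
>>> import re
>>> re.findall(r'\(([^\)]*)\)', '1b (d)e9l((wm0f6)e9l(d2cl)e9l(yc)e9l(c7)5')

['d', '(wm0f6', 'd2cl', 'yc', 'c7']

`findall` collects group 1 from each match (5 total).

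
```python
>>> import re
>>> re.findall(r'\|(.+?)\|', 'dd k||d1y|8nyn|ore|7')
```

['|d1y', 'ore']

Because the quantifier is non-greedy, it stops expanding at the earliest point where the rest of the pattern can succeed.
With a single group, `findall` returns only what that group captured — 2 items.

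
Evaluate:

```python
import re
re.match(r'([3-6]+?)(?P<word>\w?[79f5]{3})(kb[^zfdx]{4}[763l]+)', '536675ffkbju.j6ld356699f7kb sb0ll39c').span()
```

The pattern matches one or more of a character in [3-6] (lazy) (captured); then optionally a word character, then exactly 3 of one of [79f5] (captured as 'word'); then the literal 'kb', then exactly 4 of any character except [zfdx], then one or more of one of [763l] (captured).
`re.match` only tries the pattern at the start of the string.
The match spans [0:16] → '536675ffkbju.j6l'.
Captured: group 1 = '5366', group 2 = '75ff', group 3 = 'kbju.j6l'.

(0, 16)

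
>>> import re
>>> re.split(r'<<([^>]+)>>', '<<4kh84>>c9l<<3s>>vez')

`re.split` interleaves the captured-group text with the surrounding fragments.

['', '4kh84', 'c9l', '3s', 'vez']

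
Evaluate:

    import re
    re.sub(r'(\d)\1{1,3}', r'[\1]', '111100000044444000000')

'[1][0][0][4]4[0][0]'

`\1` has to match the exact text group 1 already captured.
`\1` in the replacement pulls in group 1's text for each match.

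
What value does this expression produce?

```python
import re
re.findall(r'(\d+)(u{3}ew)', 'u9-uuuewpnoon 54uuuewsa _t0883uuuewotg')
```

[('54', 'uuuew'), ('0883', 'uuuew')]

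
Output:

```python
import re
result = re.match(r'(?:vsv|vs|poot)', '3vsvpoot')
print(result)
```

`re.match` only tries the pattern at the start of the string.
Here position 0 doesn't satisfy it, so the call returns None.

None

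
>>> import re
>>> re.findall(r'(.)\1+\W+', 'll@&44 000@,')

['l', '4', '0']

`\1` is not a pattern — it's the concrete string captured by group 1, re-applied verbatim.
Walking the string: at [0:4] match 'll@&', group 1 = 'l'; at [4:7] match '44 ', group 1 = '4'; at [7:12] match '000@,', group 1 = '0'.
`findall` collects group 1 from each match (3 total).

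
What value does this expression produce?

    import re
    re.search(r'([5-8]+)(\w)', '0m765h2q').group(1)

Pattern: one or more of a character in [5-8] (captured); then a word character (captured).
Unlike `match`, `search` isn't anchored — it looks for the pattern anywhere in the string.
The match spans [2:6] → '765h'.
Captured: group 1 = '765', group 2 = 'h'.

'765'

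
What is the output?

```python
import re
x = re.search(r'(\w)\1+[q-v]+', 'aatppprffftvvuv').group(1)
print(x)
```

a

After group 1 captures some text, `\1` only succeeds where that same text appears again.
`re.search` tries every starting position until one works.
The match spans [0:3] → 'aat'.
Captured: group 1 = 'a'.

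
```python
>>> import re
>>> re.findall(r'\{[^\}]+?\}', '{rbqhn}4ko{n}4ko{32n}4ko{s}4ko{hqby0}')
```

`findall` yields the raw match text (5 of them) because the pattern has no groups.

['{rbqhn}', '{n}', '{32n}', '{s}', '{hqby0}']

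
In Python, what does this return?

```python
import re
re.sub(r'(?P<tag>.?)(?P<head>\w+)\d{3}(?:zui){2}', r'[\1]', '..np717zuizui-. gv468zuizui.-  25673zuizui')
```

`\1` in the replacement pulls in group 1's text for each match.

'.[.]-.[ ].- [ ]'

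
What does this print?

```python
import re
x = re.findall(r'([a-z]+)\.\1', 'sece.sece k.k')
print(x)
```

`\1` is not a pattern — it's the concrete string captured by group 1, re-applied verbatim.
Because there's exactly one group, `findall` drops the full match and keeps group 1 from each hit.

['sece', 'k']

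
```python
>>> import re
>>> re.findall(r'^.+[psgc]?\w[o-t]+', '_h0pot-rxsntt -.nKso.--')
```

The pattern matches anchored at the start of the string; then one or more of any character; then optionally one of [psgc], then a word character; then one or more of a character in [o-t].
`findall` yields the raw match text (1 of them) because the pattern has no groups.

['_h0pot-rxsntt -.nKso']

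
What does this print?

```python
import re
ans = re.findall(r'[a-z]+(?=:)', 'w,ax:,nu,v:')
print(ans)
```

['ax', 'v']

The positive lookaround only admits positions where the adjacent text matches; those characters stay outside the span.
No capturing groups, so `findall` returns the 2 full match strings.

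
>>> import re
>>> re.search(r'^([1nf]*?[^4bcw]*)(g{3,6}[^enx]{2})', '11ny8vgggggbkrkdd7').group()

'11ny8vgggggbk'

Pattern: anchored at the start of the string; then zero or more of one of [1nf] (lazy), then zero or more of any character except [4bcw] (captured); then 3 to 6 of the literal 'g', then exactly 2 of any character except [enx] (captured).
`re.search` scans for the first position where the pattern succeeds.
The match spans [0:13] → '11ny8vgggggbk'.
Captured: group 1 = '11ny8vgg', group 2 = 'gggbk'.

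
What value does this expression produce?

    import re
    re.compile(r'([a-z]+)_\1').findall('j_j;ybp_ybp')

The backreference `\1` re-matches whatever the first group consumed, character for character.
Matches: at [0:3] match 'j_j', group 1 = 'j'; at [4:11] match 'ybp_ybp', group 1 = 'ybp'.
With a single group, `findall` returns only what that group captured — 2 items.

['j', 'ybp']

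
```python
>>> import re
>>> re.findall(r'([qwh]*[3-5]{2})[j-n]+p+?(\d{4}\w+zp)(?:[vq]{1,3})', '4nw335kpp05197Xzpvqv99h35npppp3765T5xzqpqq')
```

[('35', '05197Xzp')]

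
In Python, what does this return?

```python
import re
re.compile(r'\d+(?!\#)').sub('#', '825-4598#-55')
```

'#-#8#-#'

The negative lookaround is zero-width — it rules out positions where the adjacent text would match, without consuming anything.
Each match is replaced by '#'.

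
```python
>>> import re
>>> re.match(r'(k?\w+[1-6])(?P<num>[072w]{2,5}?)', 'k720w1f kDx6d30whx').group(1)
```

'k72'

This matches optionally a literal 'k', then one or more of a word character, then a character in [1-6] (captured); then 2 to 5 of one of [072w] (lazy) (captured as 'num').
With `match`, the pattern is implicitly anchored at the beginning.
The match spans [0:5] → 'k720w'.
Captured: group 1 = 'k72', group 2 = '0w'.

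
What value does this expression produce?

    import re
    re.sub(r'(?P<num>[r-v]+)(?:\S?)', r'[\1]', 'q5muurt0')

Each match is replaced using the text its own group 1 captured.

'q5m[uurt]'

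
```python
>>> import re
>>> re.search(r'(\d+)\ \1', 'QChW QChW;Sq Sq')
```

The backreference `\1` re-matches whatever the first group consumed, character for character.
`re.search` tries every starting position until one works.
Here the pattern never matches, so the call returns None.

None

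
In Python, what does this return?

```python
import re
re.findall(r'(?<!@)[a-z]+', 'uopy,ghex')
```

Because the assertion is negative and zero-width, positions next to the forbidden text are skipped.
Scanning left to right: at [0:4] → 'uopy'; at [5:9] → 'ghex'.
`findall` yields the raw match text (2 of them) because the pattern has no groups.

['uopy', 'ghex']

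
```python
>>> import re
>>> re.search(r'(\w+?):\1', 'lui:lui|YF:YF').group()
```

'lui:lui'

The backreference `\1` re-matches whatever the first group consumed, character for character.
The match spans [0:7] → 'lui:lui'.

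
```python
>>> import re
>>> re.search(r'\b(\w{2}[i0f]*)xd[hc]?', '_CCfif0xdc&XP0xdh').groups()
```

The match spans [11:17] → 'XP0xdh'.
Captured: group 1 = 'XP0'.

('XP0',)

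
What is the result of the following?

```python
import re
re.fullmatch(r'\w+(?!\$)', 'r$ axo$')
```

None

A negative assertion filters positions out without eating any characters.
`re.fullmatch` is like wrapping the pattern in `^…$` (in single-line mode).
Here the string isn't matched end-to-end, so the call returns None.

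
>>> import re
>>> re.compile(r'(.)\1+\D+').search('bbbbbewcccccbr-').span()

After group 1 captures some text, `\1` only succeeds where that same text appears again.
`search` walks the string left to right and returns the first match it finds.
The match spans [0:15] → 'bbbbbewcccccbr-'.
Captured: group 1 = 'b'.

(0, 15)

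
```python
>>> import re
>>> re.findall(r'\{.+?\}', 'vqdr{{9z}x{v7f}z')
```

['{{9z}', '{v7f}']

Matches: at [4:9] → '{{9z}'; at [10:15] → '{v7f}'.
Since nothing is captured, `findall` lists the 2 matched substrings directly.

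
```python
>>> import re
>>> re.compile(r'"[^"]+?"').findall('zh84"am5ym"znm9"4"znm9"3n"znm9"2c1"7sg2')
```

['"am5ym"', '"4"', '"3n"', '"2c1"']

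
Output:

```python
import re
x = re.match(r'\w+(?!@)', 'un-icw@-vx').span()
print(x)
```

`re.match` won't scan ahead — the pattern has to work from the very first character.
The match spans [0:2] → 'un'.

(0, 2)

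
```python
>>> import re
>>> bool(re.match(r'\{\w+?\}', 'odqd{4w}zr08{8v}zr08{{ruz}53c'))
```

With `match`, the pattern is implicitly anchored at the beginning.
Here the string doesn't start with a match, so the call returns None, and `bool(None)` is False.

False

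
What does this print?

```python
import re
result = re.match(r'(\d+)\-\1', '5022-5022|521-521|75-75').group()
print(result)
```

`re.match` won't scan ahead — the pattern has to work from the very first character.
The match spans [0:9] → '5022-5022'.

5022-5022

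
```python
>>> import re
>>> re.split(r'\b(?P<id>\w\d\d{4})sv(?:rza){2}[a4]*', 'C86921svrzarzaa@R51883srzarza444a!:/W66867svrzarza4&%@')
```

This matches a word boundary (`\b`, zero-width); then a word character, then a digit, then exactly 4 of a digit (captured as 'id'); then the literal 'sv', then the literal 'rza' repeated 2 times, then zero or more of one of [a4].
Matches to split on: at [0:15] → 'C86921svrzarzaa'; at [36:51] → 'W66867svrzarza4'.
Because the pattern has a capturing group, `split` also inserts each captured text between the pieces.

['', 'C86921', '@R51883srzarza444a!:/', 'W66867', '&%@']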